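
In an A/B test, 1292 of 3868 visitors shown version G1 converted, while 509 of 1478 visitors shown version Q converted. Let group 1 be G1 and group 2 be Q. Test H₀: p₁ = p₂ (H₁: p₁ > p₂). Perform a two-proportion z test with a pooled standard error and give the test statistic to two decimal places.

z = -0.72

p̂₁ = 1292/3868 = 0.3340, p̂₂ = 509/1478 = 0.3444.
Pooled p̂ = (1292+509)/(3868+1478) = 1801/5346 = 0.3369.
SE = √(p̂(1−p̂)(1/n₁+1/n₂)) = √(0.3369·0.6631·0.000935122) = √(0.000208901) = 0.0145.
z = (0.3340 − 0.3444)/0.0145 = -0.0104/0.0145 = -0.72.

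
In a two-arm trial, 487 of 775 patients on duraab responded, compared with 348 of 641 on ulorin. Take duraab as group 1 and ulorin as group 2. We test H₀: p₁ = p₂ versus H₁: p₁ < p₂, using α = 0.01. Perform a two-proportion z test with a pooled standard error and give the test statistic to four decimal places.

p̂₁ = 487/775 ≈ 0.6283871, p̂₂ = 348/641 ≈ 0.5429017.
Pooled p̂ = (487+348)/(775+641) = 835/1416 = 0.5896893.
SE = √(p̂(1−p̂)(1/n₁+1/n₂)) = √(0.5896893·0.4103107·0.00285038) = √(0.000689667) = 0.0262615.
z = (0.6283871 − 0.5429017)/0.0262615 = 0.0854854/0.0262615 = 3.2552.
p-value = P(Z < 3.255) ≈ 0.9994. With α = 0.01, fail to reject H₀.

z = 3.2552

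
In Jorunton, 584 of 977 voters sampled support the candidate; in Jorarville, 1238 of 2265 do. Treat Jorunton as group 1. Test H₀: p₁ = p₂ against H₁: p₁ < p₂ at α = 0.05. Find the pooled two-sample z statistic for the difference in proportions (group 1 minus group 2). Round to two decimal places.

p̂₁ = 584/977 = 0.5977, p̂₂ = 1238/2265 = 0.5466.
Pooled p̂ = (584+1238)/(977+2265) = 1822/3242 = 0.5620.
SE = √(p̂(1−p̂)(1/n₁+1/n₂)) = √(0.5620·0.4380·0.00146504) = √(0.000360629) = 0.0190.
z = (0.5977 − 0.5466)/0.0190 = 0.0511/0.0190 = 2.69.
p-value = P(Z < 2.695) ≈ 0.9965, so at α = 0.05 we fail to reject H₀.

z = 2.69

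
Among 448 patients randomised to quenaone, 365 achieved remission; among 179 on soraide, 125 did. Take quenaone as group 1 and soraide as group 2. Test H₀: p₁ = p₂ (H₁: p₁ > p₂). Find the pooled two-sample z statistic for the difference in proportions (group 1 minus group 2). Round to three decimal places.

p̂₁ = 365/448 ≈ 0.81473, p̂₂ = 125/179 ≈ 0.69832.
Pooled p̂ = (365+125)/(448+179) = 490/627 = 0.78150.
SE = √(p̂(1−p̂)(1/n₁+1/n₂)) = √(0.78150·0.21850·0.00781874) = √(0.00133511) = 0.03654.
z = (0.81473 − 0.69832)/0.03654 = 0.11641/0.03654 = 3.186.

z = 3.186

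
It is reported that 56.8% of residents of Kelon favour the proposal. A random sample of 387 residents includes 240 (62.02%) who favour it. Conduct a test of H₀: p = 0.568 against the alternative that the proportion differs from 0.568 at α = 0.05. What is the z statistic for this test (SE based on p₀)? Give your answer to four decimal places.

p̂ = 240/387 = 0.620155.
Standard error under H₀: √(0.568×0.432/387) = 0.025180.
z = (0.620155 − 0.568)/0.025180 = 0.052155/0.025180 = 2.0713.
Two-sided p-value ≈ 2·Φ(−2.071) = 0.0383; since p < α = 0.05, reject H₀.

z = 2.0713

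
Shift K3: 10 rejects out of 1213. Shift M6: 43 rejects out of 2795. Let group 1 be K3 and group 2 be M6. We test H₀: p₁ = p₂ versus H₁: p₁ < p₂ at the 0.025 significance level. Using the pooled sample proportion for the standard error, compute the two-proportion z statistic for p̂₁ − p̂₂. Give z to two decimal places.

z = -1.82

p̂₁ = 10/1213 ≈ 0.00824, p̂₂ = 43/2795 ≈ 0.01538.
Pooled p̂ = (10+43)/(1213+2795) = 53/4008 = 0.01322.
SE = √(0.0130487 × 0.00118218) = 0.00393.
z = (0.00824 − 0.01538)/0.00393 = -0.00714/0.00393 = -1.82.
p-value = P(Z < -1.818) ≈ 0.0345; since p > α = 0.025, fail to reject H₀.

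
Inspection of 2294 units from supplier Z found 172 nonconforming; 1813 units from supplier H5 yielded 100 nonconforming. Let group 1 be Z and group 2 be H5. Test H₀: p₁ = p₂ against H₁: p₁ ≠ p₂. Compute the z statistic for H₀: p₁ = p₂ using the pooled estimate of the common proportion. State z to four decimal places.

p̂₁ = 172/2294 ≈ 0.0749782, p̂₂ = 100/1813 ≈ 0.0551572.
Pooled p̂ = (172+100)/(2294+1813) = 272/4107 = 0.0662284.
SE = √(0.0618422 × 0.000987492) = 0.0078146.
z = (0.0749782 − 0.0551572)/0.0078146 = 0.0198210/0.0078146 = 2.5364.
Two-sided p-value ≈ 2·Φ(−2.536) = 0.0112.

z = 2.5364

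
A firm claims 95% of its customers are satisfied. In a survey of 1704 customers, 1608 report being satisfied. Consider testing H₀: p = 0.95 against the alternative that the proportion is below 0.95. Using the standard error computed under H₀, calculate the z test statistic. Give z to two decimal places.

p̂ = 1608/1704 ≈ 0.94366.
Under H₀, SE = √(0.95·0.05/1704) = √(2.78756e-05) = 0.00528.
z = (0.94366 − 0.95)/0.00528 = -0.00634/0.00528 = -1.20.

z = -1.20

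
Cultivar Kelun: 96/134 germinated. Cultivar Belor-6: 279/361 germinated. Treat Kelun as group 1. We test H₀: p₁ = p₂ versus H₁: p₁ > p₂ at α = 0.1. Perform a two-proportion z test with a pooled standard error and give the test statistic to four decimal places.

p̂₁ = 96/134 = 0.716418, p̂₂ = 279/361 = 0.772853.
Pooled p̂ = (96+279)/(134+361) = 375/495 = 0.757576.
SE = √(p̂(1−p̂)(1/n₁+1/n₂)) = √(0.757576·0.242424·0.0102328) = √(0.0018793) = 0.043351.
z = (0.716418 − 0.772853)/0.043351 = -0.056435/0.043351 = -1.3018.
p-value = P(Z > -1.302) ≈ 0.9035; since p > α = 0.1, fail to reject H₀.

z = -1.3018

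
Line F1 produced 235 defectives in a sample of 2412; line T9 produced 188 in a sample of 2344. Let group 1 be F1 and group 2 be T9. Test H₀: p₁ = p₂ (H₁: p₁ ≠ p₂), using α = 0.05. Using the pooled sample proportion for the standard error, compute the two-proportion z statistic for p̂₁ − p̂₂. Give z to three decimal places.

p̂₁ = 235/2412 ≈ 0.09743, p̂₂ = 188/2344 ≈ 0.08020.
Pooled p̂ = (235+188)/(2412+2344) = 423/4756 = 0.08894.
SE = √(0.0810299 × 0.000841215) = 0.00826.
z = (0.09743 − 0.08020)/0.00826 = 0.01723/0.00826 = 2.086.
p-value = 2·P(Z > 2.086) ≈ 0.0370; since p < α = 0.05, reject H₀.

z = 2.086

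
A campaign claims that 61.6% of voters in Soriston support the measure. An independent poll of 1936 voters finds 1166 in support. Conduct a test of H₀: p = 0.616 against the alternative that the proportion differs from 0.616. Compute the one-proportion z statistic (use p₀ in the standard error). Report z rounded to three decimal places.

p̂ = 1166/1936 ≈ 0.602273.
Standard error under H₀: √(0.616×0.384/1936) = 0.011054.
z = (0.602273 − 0.616)/0.011054 = -0.013727/0.011054 = -1.242.
Two-sided p-value ≈ 2·Φ(−1.242) = 0.2143.

z = -1.242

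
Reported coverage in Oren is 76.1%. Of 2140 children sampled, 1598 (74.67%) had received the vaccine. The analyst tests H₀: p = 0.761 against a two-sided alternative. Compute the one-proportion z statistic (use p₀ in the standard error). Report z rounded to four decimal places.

p̂ = 1598/2140 = 0.746729.
Under H₀, SE = √(0.761·0.239/2140) = √(8.49902e-05) = 0.009219.
z = (0.746729 − 0.761)/0.009219 = -0.014271/0.009219 = -1.5480.
Two-sided p-value ≈ 2·Φ(−1.548) = 0.1216.

z = -1.5480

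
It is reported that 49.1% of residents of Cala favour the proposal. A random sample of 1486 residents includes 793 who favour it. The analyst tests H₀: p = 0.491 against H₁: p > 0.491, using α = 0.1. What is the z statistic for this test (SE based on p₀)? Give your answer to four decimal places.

z = 3.2885

p̂ = 793/1486 = 0.5336474.
Under H₀, SE = √(0.491·0.509/1486) = √(0.000168182) = 0.0129685.
z = (0.5336474 − 0.491)/0.0129685 = 0.0426474/0.0129685 = 3.2885.
p-value = P(Z > 3.289) ≈ 0.0005, so at α = 0.1 we reject H₀.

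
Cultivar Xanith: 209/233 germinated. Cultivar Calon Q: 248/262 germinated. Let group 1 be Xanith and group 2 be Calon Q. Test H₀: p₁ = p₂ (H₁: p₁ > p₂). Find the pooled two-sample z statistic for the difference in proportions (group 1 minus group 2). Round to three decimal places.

p̂₁ = 209/233 ≈ 0.89700, p̂₂ = 248/262 ≈ 0.94656.
Pooled p̂ = (209+248)/(233+262) = 457/495 = 0.92323.
SE = √(0.0708744 × 0.00810864) = 0.02397.
z = (0.89700 − 0.94656)/0.02397 = -0.04956/0.02397 = -2.068.

z = -2.068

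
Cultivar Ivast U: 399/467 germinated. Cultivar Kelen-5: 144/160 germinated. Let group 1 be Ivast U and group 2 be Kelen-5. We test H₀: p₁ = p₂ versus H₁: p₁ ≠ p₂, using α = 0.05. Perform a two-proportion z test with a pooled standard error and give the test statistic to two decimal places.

p̂₁ = 399/467 = 0.8544, p̂₂ = 144/160 = 0.9000.
Pooled p̂ = (399+144)/(467+160) = 543/627 = 0.8660.
SE = √(p̂(1−p̂)(1/n₁+1/n₂)) = √(0.8660·0.1340·0.00839133) = √(0.000973587) = 0.0312.
z = (0.8544 − 0.9000)/0.0312 = -0.0456/0.0312 = -1.46.
Two-sided p-value ≈ 2·Φ(−1.462) = 0.1438; since p > α = 0.05, fail to reject H₀.

z = -1.46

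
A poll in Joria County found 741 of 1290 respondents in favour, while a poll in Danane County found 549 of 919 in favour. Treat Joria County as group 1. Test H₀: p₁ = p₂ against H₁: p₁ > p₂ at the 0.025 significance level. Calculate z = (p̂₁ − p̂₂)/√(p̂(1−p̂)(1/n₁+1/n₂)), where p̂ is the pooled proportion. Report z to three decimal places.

z = -1.080

p̂₁ = 741/1290 ≈ 0.574419, p̂₂ = 549/919 ≈ 0.597388.
Pooled p̂ = (741+549)/(1290+919) = 1290/2209 = 0.583975.
SE = √(p̂(1−p̂)(1/n₁+1/n₂)) = √(0.583975·0.416025·0.00186333) = √(0.000452694) = 0.021277.
z = (0.574419 − 0.597388)/0.021277 = -0.022969/0.021277 = -1.080.
p-value = P(Z > -1.080) ≈ 0.8598; since p > α = 0.025, fail to reject H₀.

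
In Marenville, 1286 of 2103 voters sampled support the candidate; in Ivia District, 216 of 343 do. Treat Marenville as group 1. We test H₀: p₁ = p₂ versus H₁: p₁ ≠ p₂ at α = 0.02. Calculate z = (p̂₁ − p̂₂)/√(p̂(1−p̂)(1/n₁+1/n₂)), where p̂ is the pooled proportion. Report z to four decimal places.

p̂₁ = 1286/2103 = 0.611507, p̂₂ = 216/343 = 0.629738.
Pooled p̂ = (1286+216)/(2103+343) = 1502/2446 = 0.614064.
SE = √(0.236989 × 0.00339096) = 0.028348.
z = (0.611507 − 0.629738)/0.028348 = -0.018231/0.028348 = -0.6431.
Two-sided p-value ≈ 2·Φ(−0.643) = 0.5202; since p > α = 0.02, fail to reject H₀.

z = -0.6431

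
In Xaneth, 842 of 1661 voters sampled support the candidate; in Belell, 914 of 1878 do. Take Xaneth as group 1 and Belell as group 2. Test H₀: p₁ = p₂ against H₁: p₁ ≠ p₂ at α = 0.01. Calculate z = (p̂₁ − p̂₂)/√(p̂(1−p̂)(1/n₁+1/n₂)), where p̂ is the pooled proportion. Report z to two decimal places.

p̂₁ = 842/1661 ≈ 0.5069, p̂₂ = 914/1878 ≈ 0.4867.
Pooled p̂ = (842+914)/(1661+1878) = 1756/3539 = 0.4962.
SE = √(p̂(1−p̂)(1/n₁+1/n₂)) = √(0.4962·0.5038·0.00113453) = √(0.000283616) = 0.0168.
z = (0.5069 − 0.4867)/0.0168 = 0.0202/0.0168 = 1.20.
Two-sided p-value ≈ 2·Φ(−1.202) = 0.2295. With α = 0.01, fail to reject H₀.

z = 1.20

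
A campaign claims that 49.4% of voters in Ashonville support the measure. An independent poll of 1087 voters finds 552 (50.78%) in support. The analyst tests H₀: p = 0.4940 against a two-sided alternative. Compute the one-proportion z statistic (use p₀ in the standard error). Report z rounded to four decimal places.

p̂ = 552/1087 = 0.5078197.
SE = √(p₀(1−p₀)/n) = √(0.24996/1087) = 0.0151644.
z = (0.5078197 − 0.494)/0.0151644 = 0.0138197/0.0151644 = 0.9113.
p-value = 2·P(Z > 0.911) ≈ 0.3621.

z = 0.9113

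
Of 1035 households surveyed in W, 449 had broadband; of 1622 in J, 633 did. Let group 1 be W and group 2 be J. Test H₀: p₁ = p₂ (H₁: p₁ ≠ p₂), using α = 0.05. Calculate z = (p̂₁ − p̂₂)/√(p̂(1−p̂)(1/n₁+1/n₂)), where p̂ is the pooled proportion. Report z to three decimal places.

z = 2.228

p̂₁ = 449/1035 = 0.43382, p̂₂ = 633/1622 = 0.39026.
Pooled p̂ = (449+633)/(1035+1622) = 1082/2657 = 0.40723.
SE = √(p̂(1−p̂)(1/n₁+1/n₂)) = √(0.40723·0.59277·0.00158271) = √(0.000382054) = 0.01955.
z = (0.43382 − 0.39026)/0.01955 = 0.04356/0.01955 = 2.228.
p-value = 2·P(Z > 2.228) ≈ 0.0259. With α = 0.05, reject H₀.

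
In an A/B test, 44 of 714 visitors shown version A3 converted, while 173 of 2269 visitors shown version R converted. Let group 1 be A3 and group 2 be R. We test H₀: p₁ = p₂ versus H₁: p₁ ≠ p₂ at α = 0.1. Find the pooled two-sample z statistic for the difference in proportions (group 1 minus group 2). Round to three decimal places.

p̂₁ = 44/714 = 0.061625, p̂₂ = 173/2269 = 0.076245.
Pooled p̂ = (44+173)/(714+2269) = 217/2983 = 0.072746.
SE = √(p̂(1−p̂)(1/n₁+1/n₂)) = √(0.072746·0.927254·0.00184128) = √(0.000124201) = 0.011145.
z = (0.061625 − 0.076245)/0.011145 = -0.014620/0.011145 = -1.312.
Two-sided p-value ≈ 2·Φ(−1.312) = 0.1896; since p > α = 0.1, fail to reject H₀.

z = -1.312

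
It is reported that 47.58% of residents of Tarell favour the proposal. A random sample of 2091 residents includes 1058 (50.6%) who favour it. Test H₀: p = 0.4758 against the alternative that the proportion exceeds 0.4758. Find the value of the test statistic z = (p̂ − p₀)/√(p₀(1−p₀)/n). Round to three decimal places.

p̂ = 1058/2091 = 0.505978.
Standard error under H₀: √(0.4758×0.5242/2091) = 0.010922.
z = (0.505978 − 0.4758)/0.010922 = 0.030178/0.010922 = 2.763.

z = 2.763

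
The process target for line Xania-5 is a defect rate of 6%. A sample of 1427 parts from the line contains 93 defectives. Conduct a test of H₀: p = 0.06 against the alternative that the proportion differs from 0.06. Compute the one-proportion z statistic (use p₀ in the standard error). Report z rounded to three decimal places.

p̂ = 93/1427 = 0.065172.
SE = √(p₀(1−p₀)/n) = √(0.0564/1427) = 0.006287.
z = (0.065172 − 0.06)/0.006287 = 0.005172/0.006287 = 0.823.
Two-sided p-value ≈ 2·Φ(−0.823) = 0.4107.

z = 0.823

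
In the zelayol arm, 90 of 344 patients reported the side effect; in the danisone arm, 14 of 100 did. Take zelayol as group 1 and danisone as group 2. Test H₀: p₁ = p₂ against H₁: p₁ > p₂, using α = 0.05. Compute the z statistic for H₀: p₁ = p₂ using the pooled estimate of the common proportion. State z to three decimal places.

p̂₁ = 90/344 = 0.26163, p̂₂ = 14/100 = 0.14000.
Pooled p̂ = (90+14)/(344+100) = 104/444 = 0.23423.
SE = √(p̂(1−p̂)(1/n₁+1/n₂)) = √(0.23423·0.76577·0.012907) = √(0.00231511) = 0.04812.
z = (0.26163 − 0.14000)/0.04812 = 0.12163/0.04812 = 2.528.
p-value = P(Z > 2.528) ≈ 0.0057, so at α = 0.05 we reject H₀.

z = 2.528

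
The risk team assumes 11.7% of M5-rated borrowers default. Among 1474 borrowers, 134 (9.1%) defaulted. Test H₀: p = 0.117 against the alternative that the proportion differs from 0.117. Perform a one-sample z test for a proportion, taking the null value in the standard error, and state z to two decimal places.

z = -3.12

p̂ = 134/1474 ≈ 0.09091.
Standard error under H₀: √(0.117×0.883/1474) = 0.00837.
z = (0.09091 − 0.117)/0.00837 = -0.02609/0.00837 = -3.12.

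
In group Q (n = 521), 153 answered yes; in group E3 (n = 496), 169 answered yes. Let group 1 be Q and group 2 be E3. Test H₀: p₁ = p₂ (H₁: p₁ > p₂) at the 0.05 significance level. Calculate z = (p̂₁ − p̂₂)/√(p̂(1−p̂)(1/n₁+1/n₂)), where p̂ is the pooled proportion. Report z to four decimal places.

z = -1.6127

p̂₁ = 153/521 = 0.293666, p̂₂ = 169/496 = 0.340726.
Pooled p̂ = (153+169)/(521+496) = 322/1017 = 0.316618.
SE = √(0.216371 × 0.00393551) = 0.029181.
z = (0.293666 − 0.340726)/0.029181 = -0.047060/0.029181 = -1.6127.
p-value = P(Z > -1.613) ≈ 0.9466; since p > α = 0.05, fail to reject H₀.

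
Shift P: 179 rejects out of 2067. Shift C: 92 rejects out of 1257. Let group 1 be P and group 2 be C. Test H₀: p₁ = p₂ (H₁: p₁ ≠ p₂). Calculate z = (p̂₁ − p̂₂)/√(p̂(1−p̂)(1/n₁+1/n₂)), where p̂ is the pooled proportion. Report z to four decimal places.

z = 1.3700

p̂₁ = 179/2067 = 0.0865989, p̂₂ = 92/1257 = 0.0731901.
Pooled p̂ = (179+92)/(2067+1257) = 271/3324 = 0.0815283.
SE = √(0.0748814 × 0.00127934) = 0.0097877.
z = (0.0865989 − 0.0731901)/0.0097877 = 0.0134088/0.0097877 = 1.3700.
Two-sided p-value ≈ 2·Φ(−1.370) = 0.1707.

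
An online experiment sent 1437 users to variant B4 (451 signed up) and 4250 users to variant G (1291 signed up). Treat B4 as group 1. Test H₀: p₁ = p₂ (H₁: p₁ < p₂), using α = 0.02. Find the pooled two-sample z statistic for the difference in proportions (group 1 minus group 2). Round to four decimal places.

z = 0.7169

p̂₁ = 451/1437 ≈ 0.3138483, p̂₂ = 1291/4250 ≈ 0.3037647.
Pooled p̂ = (451+1291)/(1437+4250) = 1742/5687 = 0.3063126.
SE = √(0.212485 × 0.000931188) = 0.0140664.
z = (0.3138483 − 0.3037647)/0.0140664 = 0.0100836/0.0140664 = 0.7169.
p-value = P(Z < 0.717) ≈ 0.7633; since p > α = 0.02, fail to reject H₀.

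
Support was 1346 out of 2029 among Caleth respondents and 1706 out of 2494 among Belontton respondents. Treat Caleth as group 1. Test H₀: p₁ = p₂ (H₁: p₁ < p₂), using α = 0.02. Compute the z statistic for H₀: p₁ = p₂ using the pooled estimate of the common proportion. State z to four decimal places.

p̂₁ = 1346/2029 = 0.6633810, p̂₂ = 1706/2494 = 0.6840417.
Pooled p̂ = (1346+1706)/(2029+2494) = 3052/4523 = 0.6747734.
SE = √(p̂(1−p̂)(1/n₁+1/n₂)) = √(0.6747734·0.3252266·0.000893816) = √(0.000196152) = 0.0140054.
z = (0.6633810 − 0.6840417)/0.0140054 = -0.0206607/0.0140054 = -1.4752.
p-value = P(Z < -1.475) ≈ 0.0701; since p > α = 0.02, fail to reject H₀.

z = -1.4752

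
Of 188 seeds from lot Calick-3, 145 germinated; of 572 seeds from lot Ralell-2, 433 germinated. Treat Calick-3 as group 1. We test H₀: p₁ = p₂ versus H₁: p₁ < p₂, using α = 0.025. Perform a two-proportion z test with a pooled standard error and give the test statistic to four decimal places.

p̂₁ = 145/188 = 0.771277, p̂₂ = 433/572 = 0.756993.
Pooled p̂ = (145+433)/(188+572) = 578/760 = 0.760526.
SE = √(0.182126 × 0.0070674) = 0.035877.
z = (0.771277 − 0.756993)/0.035877 = 0.014284/0.035877 = 0.3981.
p-value = P(Z < 0.398) ≈ 0.6547; since p > α = 0.025, fail to reject H₀.

z = 0.3981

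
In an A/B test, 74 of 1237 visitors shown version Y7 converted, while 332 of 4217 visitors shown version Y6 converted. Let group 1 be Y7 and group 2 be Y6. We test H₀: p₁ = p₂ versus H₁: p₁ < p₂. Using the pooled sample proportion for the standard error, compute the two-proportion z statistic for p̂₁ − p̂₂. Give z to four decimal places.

p̂₁ = 74/1237 = 0.0598222, p̂₂ = 332/4217 = 0.0787290.
Pooled p̂ = (74+332)/(1237+4217) = 406/5454 = 0.0744408.
SE = √(p̂(1−p̂)(1/n₁+1/n₂)) = √(0.0744408·0.9255592·0.00104554) = √(7.20372e-05) = 0.0084875.
z = (0.0598222 − 0.0787290)/0.0084875 = -0.0189068/0.0084875 = -2.2276.

z = -2.2276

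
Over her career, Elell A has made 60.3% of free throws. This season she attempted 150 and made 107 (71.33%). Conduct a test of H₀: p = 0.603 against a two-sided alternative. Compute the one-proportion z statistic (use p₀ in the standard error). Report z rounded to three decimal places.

z = 2.762

p̂ = 107/150 ≈ 0.71333.
Under H₀, SE = √(0.603·0.397/150) = √(0.00159594) = 0.03995.
z = (0.71333 − 0.603)/0.03995 = 0.11033/0.03995 = 2.762.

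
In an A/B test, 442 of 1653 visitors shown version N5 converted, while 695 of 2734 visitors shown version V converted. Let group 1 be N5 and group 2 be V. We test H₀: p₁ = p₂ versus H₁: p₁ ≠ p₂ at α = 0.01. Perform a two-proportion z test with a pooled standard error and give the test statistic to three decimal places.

z = 0.966

p̂₁ = 442/1653 = 0.26739, p̂₂ = 695/2734 = 0.25421.
Pooled p̂ = (442+695)/(1653+2734) = 1137/4387 = 0.25917.
SE = √(0.192003 × 0.000970725) = 0.01365.
z = (0.26739 − 0.25421)/0.01365 = 0.01318/0.01365 = 0.966.
Two-sided p-value ≈ 2·Φ(−0.966) = 0.3341. With α = 0.01, fail to reject H₀.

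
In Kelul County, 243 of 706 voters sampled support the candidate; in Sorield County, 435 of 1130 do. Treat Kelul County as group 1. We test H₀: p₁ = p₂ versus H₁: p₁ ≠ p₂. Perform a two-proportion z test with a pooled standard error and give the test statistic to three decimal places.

z = -1.761

p̂₁ = 243/706 = 0.34419, p̂₂ = 435/1130 = 0.38496.
Pooled p̂ = (243+435)/(706+1130) = 678/1836 = 0.36928.
SE = √(0.232913 × 0.00230139) = 0.02315.
z = (0.34419 − 0.38496)/0.02315 = -0.04077/0.02315 = -1.761.
Two-sided p-value ≈ 2·Φ(−1.761) = 0.0783.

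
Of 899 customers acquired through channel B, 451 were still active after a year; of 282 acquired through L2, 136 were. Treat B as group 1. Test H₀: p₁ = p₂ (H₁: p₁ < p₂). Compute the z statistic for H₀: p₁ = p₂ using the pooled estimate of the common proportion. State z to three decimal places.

z = 0.568

p̂₁ = 451/899 = 0.50167, p̂₂ = 136/282 = 0.48227.
Pooled p̂ = (451+136)/(899+282) = 587/1181 = 0.49704.
SE = √(p̂(1−p̂)(1/n₁+1/n₂)) = √(0.49704·0.50296·0.00465845) = √(0.00116457) = 0.03413.
z = (0.50167 − 0.48227)/0.03413 = 0.01940/0.03413 = 0.568.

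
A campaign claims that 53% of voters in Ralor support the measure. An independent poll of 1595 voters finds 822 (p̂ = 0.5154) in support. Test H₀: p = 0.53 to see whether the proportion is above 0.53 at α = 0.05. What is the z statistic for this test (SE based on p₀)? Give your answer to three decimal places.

p̂ = 822/1595 = 0.51536.
SE = √(p₀(1−p₀)/n) = √(0.2491/1595) = 0.01250.
z = (0.51536 − 0.53)/0.01250 = -0.01464/0.01250 = -1.171.
p-value = P(Z > -1.171) ≈ 0.8793. With α = 0.05, fail to reject H₀.

z = -1.171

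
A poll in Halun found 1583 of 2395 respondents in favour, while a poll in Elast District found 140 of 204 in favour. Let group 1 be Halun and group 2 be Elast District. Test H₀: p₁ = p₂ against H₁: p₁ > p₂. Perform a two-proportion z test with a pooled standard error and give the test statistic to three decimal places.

p̂₁ = 1583/2395 = 0.66096, p̂₂ = 140/204 = 0.68627.
Pooled p̂ = (1583+140)/(2395+204) = 1723/2599 = 0.66295.
SE = √(p̂(1−p̂)(1/n₁+1/n₂)) = √(0.66295·0.33705·0.0053195) = √(0.00118863) = 0.03448.
z = (0.66096 − 0.68627)/0.03448 = -0.02531/0.03448 = -0.734.

z = -0.734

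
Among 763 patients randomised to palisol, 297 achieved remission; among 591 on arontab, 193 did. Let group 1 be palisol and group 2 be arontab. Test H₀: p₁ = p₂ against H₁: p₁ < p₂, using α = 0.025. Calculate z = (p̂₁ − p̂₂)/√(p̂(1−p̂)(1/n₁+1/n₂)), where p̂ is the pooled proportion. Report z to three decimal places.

p̂₁ = 297/763 ≈ 0.38925, p̂₂ = 193/591 ≈ 0.32657.
Pooled p̂ = (297+193)/(763+591) = 490/1354 = 0.36189.
SE = √(0.230926 × 0.00300266) = 0.02633.
z = (0.38925 − 0.32657)/0.02633 = 0.06268/0.02633 = 2.381.
p-value = P(Z < 2.381) ≈ 0.9914, so at α = 0.025 we fail to reject H₀.

z = 2.381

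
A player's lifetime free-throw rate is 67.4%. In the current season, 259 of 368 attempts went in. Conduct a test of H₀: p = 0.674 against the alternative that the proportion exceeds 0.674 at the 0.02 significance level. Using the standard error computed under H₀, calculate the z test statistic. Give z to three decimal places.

p̂ = 259/368 ≈ 0.703804.
SE = √(p₀(1−p₀)/n) = √(0.21972/368) = 0.024435.
z = (0.703804 − 0.674)/0.024435 = 0.029804/0.024435 = 1.220.
p-value = P(Z > 1.220) ≈ 0.1113. With α = 0.02, fail to reject H₀.

z = 1.220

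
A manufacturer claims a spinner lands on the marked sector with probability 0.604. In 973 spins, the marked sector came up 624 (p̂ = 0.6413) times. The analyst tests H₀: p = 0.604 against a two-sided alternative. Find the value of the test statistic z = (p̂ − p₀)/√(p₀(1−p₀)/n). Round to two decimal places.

z = 2.38

p̂ = 624/973 = 0.6413.
Under H₀, SE = √(0.604·0.396/973) = √(0.000245821) = 0.0157.
z = (0.6413 − 0.604)/0.0157 = 0.0373/0.0157 = 2.38.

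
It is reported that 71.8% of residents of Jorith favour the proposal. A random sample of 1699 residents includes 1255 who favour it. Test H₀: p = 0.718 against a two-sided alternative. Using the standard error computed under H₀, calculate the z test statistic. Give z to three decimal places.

p̂ = 1255/1699 ≈ 0.73867.
SE = √(p₀(1−p₀)/n) = √(0.20248/1699) = 0.01092.
z = (0.73867 − 0.718)/0.01092 = 0.02067/0.01092 = 1.893.
Two-sided p-value ≈ 2·Φ(−1.893) = 0.0583.

z = 1.893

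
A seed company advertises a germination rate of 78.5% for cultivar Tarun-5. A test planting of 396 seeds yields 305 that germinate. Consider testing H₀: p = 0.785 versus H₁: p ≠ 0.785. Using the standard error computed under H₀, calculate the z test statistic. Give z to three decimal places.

p̂ = 305/396 ≈ 0.77020.
Under H₀, SE = √(0.785·0.215/396) = √(0.000426199) = 0.02064.
z = (0.77020 − 0.785)/0.02064 = -0.01480/0.02064 = -0.717.

z = -0.717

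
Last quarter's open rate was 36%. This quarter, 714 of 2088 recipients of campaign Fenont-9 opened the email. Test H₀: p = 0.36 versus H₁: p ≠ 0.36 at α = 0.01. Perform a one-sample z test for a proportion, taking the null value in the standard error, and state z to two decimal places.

z = -1.72

p̂ = 714/2088 ≈ 0.34195.
Under H₀, SE = √(0.36·0.64/2088) = √(0.000110345) = 0.01050.
z = (0.34195 − 0.36)/0.01050 = -0.01805/0.01050 = -1.72.
p-value = 2·P(Z > 1.718) ≈ 0.0858. With α = 0.01, fail to reject H₀.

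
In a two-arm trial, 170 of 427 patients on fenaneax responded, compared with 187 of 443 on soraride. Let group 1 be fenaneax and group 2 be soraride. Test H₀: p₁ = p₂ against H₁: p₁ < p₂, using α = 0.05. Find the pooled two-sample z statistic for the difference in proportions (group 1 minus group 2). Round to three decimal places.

p̂₁ = 170/427 ≈ 0.39813, p̂₂ = 187/443 ≈ 0.42212.
Pooled p̂ = (170+187)/(427+443) = 357/870 = 0.41034.
SE = √(p̂(1−p̂)(1/n₁+1/n₂)) = √(0.41034·0.58966·0.00459926) = √(0.00111285) = 0.03336.
z = (0.39813 − 0.42212)/0.03336 = -0.02399/0.03336 = -0.719.
p-value = P(Z < -0.719) ≈ 0.2360; since p > α = 0.05, fail to reject H₀.

z = -0.719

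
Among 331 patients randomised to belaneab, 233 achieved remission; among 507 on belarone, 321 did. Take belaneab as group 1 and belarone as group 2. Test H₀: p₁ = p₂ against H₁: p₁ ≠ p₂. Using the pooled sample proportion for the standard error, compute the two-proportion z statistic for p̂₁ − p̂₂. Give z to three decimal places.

p̂₁ = 233/331 ≈ 0.70393, p̂₂ = 321/507 ≈ 0.63314.
Pooled p̂ = (233+321)/(331+507) = 554/838 = 0.66110.
SE = √(0.224047 × 0.00499353) = 0.03345.
z = (0.70393 − 0.63314)/0.03345 = 0.07079/0.03345 = 2.116.

z = 2.116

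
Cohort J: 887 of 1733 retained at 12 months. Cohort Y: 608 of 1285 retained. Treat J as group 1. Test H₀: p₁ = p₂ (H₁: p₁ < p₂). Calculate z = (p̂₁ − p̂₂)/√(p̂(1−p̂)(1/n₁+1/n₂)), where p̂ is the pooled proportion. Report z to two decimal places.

p̂₁ = 887/1733 = 0.5118, p̂₂ = 608/1285 = 0.4732.
Pooled p̂ = (887+608)/(1733+1285) = 1495/3018 = 0.4954.
SE = √(p̂(1−p̂)(1/n₁+1/n₂)) = √(0.4954·0.5046·0.00135524) = √(0.000338782) = 0.0184.
z = (0.5118 − 0.4732)/0.0184 = 0.0386/0.0184 = 2.10.

z = 2.10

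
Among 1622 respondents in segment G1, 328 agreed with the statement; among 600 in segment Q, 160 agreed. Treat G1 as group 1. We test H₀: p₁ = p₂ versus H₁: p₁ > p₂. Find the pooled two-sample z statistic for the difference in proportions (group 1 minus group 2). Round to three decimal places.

z = -3.258

p̂₁ = 328/1622 = 0.20222, p̂₂ = 160/600 = 0.26667.
Pooled p̂ = (328+160)/(1622+600) = 488/2222 = 0.21962.
SE = √(p̂(1−p̂)(1/n₁+1/n₂)) = √(0.21962·0.78038·0.00228319) = √(0.000391312) = 0.01978.
z = (0.20222 − 0.26667)/0.01978 = -0.06445/0.01978 = -3.258.
p-value = P(Z > -3.258) ≈ 0.9994.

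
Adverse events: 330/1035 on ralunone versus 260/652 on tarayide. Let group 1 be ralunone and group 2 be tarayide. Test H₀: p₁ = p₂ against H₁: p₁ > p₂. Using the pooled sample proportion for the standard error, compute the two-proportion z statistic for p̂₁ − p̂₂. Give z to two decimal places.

z = -3.35

p̂₁ = 330/1035 ≈ 0.31884, p̂₂ = 260/652 ≈ 0.39877.
Pooled p̂ = (330+260)/(1035+652) = 590/1687 = 0.34973.
SE = √(0.22742 × 0.00249993) = 0.02384.
z = (0.31884 − 0.39877)/0.02384 = -0.07993/0.02384 = -3.35.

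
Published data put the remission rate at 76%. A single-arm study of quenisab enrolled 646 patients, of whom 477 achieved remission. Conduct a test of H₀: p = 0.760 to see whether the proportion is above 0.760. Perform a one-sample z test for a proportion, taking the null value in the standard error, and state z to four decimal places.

p̂ = 477/646 ≈ 0.7383901.
Standard error under H₀: √(0.76×0.24/646) = 0.0168034.
z = (0.7383901 − 0.76)/0.0168034 = -0.0216099/0.0168034 = -1.2860.

z = -1.2860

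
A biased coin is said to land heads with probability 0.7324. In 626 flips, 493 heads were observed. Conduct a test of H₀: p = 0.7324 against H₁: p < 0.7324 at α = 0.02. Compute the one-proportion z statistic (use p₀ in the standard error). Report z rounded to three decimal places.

z = 3.116

p̂ = 493/626 = 0.787540.
Standard error under H₀: √(0.7324×0.2676/626) = 0.017694.
z = (0.787540 − 0.7324)/0.017694 = 0.055140/0.017694 = 3.116.
p-value = P(Z < 3.116) ≈ 0.9991, so at α = 0.02 we fail to reject H₀.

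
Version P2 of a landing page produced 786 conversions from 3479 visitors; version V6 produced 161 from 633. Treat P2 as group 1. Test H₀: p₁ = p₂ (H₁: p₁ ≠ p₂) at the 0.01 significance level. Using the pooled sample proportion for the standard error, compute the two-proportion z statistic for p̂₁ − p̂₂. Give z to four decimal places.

z = -1.5620

p̂₁ = 786/3479 = 0.225927, p̂₂ = 161/633 = 0.254344.
Pooled p̂ = (786+161)/(3479+633) = 947/4112 = 0.230302.
SE = √(0.177263 × 0.00186722) = 0.018193.
z = (0.225927 − 0.254344)/0.018193 = -0.028417/0.018193 = -1.5620.
Two-sided p-value ≈ 2·Φ(−1.562) = 0.1183; since p > α = 0.01, fail to reject H₀.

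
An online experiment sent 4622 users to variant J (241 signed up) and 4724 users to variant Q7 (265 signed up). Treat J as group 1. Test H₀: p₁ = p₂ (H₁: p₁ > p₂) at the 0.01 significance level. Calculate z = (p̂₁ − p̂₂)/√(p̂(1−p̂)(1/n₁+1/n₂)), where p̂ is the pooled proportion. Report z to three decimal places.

p̂₁ = 241/4622 = 0.052142, p̂₂ = 265/4724 = 0.056097.
Pooled p̂ = (241+265)/(4622+4724) = 506/9346 = 0.054141.
SE = √(p̂(1−p̂)(1/n₁+1/n₂)) = √(0.054141·0.945859·0.000428042) = √(2.19198e-05) = 0.004682.
z = (0.052142 − 0.056097)/0.004682 = -0.003955/0.004682 = -0.845.
p-value = P(Z > -0.845) ≈ 0.8009; since p > α = 0.01, fail to reject H₀.

z = -0.845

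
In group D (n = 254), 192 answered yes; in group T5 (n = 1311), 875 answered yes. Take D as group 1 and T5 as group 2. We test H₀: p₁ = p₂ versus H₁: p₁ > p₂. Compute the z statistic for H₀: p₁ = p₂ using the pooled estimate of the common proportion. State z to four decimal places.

p̂₁ = 192/254 = 0.755906, p̂₂ = 875/1311 = 0.667429.
Pooled p̂ = (192+875)/(254+1311) = 1067/1565 = 0.681789.
SE = √(0.216953 × 0.00469978) = 0.031932.
z = (0.755906 − 0.667429)/0.031932 = 0.088477/0.031932 = 2.7708.
p-value = P(Z > 2.771) ≈ 0.0028.

z = 2.7708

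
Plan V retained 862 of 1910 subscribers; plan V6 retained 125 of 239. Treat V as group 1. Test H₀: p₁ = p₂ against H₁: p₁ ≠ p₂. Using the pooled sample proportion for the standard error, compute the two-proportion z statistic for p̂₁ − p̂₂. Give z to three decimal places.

z = -2.097

p̂₁ = 862/1910 = 0.45131, p̂₂ = 125/239 = 0.52301.
Pooled p̂ = (862+125)/(1910+239) = 987/2149 = 0.45928.
SE = √(p̂(1−p̂)(1/n₁+1/n₂)) = √(0.45928·0.54072·0.00470766) = √(0.00116911) = 0.03419.
z = (0.45131 − 0.52301)/0.03419 = -0.07170/0.03419 = -2.097.
p-value = 2·P(Z > 2.097) ≈ 0.0360.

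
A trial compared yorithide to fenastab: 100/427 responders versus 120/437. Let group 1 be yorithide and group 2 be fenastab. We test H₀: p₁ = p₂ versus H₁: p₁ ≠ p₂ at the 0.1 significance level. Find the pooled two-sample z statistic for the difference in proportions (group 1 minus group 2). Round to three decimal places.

p̂₁ = 100/427 ≈ 0.23419, p̂₂ = 120/437 ≈ 0.27460.
Pooled p̂ = (100+120)/(427+437) = 220/864 = 0.25463.
SE = √(p̂(1−p̂)(1/n₁+1/n₂)) = √(0.25463·0.74537·0.00463025) = √(0.000878791) = 0.02964.
z = (0.23419 − 0.27460)/0.02964 = -0.04041/0.02964 = -1.363.
Two-sided p-value ≈ 2·Φ(−1.363) = 0.1729. With α = 0.1, fail to reject H₀.

z = -1.363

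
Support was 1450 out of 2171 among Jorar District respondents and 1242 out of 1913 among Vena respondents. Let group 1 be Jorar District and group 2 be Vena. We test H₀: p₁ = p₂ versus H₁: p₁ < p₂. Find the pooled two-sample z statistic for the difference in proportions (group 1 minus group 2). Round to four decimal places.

z = 1.2549

p̂₁ = 1450/2171 = 0.667895, p̂₂ = 1242/1913 = 0.649242.
Pooled p̂ = (1450+1242)/(2171+1913) = 2692/4084 = 0.659158.
SE = √(0.224669 × 0.000983356) = 0.014864.
z = (0.667895 − 0.649242)/0.014864 = 0.018653/0.014864 = 1.2549.
p-value = P(Z < 1.255) ≈ 0.8952.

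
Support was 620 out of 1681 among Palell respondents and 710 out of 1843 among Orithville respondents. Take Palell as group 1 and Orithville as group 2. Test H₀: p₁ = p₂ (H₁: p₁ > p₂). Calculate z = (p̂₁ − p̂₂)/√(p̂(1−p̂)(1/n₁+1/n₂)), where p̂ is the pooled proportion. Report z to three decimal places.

z = -1.004

p̂₁ = 620/1681 ≈ 0.36883, p̂₂ = 710/1843 ≈ 0.38524.
Pooled p̂ = (620+710)/(1681+1843) = 1330/3524 = 0.37741.
SE = √(0.234972 × 0.00113748) = 0.01635.
z = (0.36883 − 0.38524)/0.01635 = -0.01641/0.01635 = -1.004.
p-value = P(Z > -1.004) ≈ 0.8423.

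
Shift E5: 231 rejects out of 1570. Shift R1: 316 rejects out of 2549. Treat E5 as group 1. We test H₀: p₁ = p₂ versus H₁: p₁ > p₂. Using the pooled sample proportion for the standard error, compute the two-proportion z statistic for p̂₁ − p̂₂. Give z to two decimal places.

p̂₁ = 231/1570 ≈ 0.14713, p̂₂ = 316/2549 ≈ 0.12397.
Pooled p̂ = (231+316)/(1570+2549) = 547/4119 = 0.13280.
SE = √(0.115164 × 0.00102925) = 0.01089.
z = (0.14713 − 0.12397)/0.01089 = 0.02316/0.01089 = 2.13.
p-value = P(Z > 2.128) ≈ 0.0167.

z = 2.13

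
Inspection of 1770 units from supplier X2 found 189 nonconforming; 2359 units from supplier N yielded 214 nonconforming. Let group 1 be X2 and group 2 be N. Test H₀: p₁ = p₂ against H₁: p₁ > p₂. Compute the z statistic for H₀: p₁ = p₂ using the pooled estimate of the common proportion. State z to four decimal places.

z = 1.7212

p̂₁ = 189/1770 = 0.106780, p̂₂ = 214/2359 = 0.090716.
Pooled p̂ = (189+214)/(1770+2359) = 403/4129 = 0.097602.
SE = √(p̂(1−p̂)(1/n₁+1/n₂)) = √(0.097602·0.902398·0.00098888) = √(8.70967e-05) = 0.009333.
z = (0.106780 − 0.090716)/0.009333 = 0.016064/0.009333 = 1.7212.
p-value = P(Z > 1.721) ≈ 0.0426.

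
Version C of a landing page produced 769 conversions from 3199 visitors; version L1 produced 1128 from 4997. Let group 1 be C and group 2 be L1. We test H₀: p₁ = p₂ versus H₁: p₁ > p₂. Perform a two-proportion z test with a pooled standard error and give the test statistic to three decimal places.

p̂₁ = 769/3199 = 0.24039, p̂₂ = 1128/4997 = 0.22574.
Pooled p̂ = (769+1128)/(3199+4997) = 1897/8196 = 0.23145.
SE = √(p̂(1−p̂)(1/n₁+1/n₂)) = √(0.23145·0.76855·0.000512718) = √(9.12039e-05) = 0.00955.
z = (0.24039 − 0.22574)/0.00955 = 0.01465/0.00955 = 1.534.
p-value = P(Z > 1.534) ≈ 0.0625.

z = 1.534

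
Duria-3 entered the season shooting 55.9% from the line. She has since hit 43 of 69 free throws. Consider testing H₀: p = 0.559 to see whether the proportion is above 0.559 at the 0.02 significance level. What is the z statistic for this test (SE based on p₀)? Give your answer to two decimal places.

p̂ = 43/69 = 0.6232.
Under H₀, SE = √(0.559·0.441/69) = √(0.00357274) = 0.0598.
z = (0.6232 − 0.559)/0.0598 = 0.0642/0.0598 = 1.07.
p-value = P(Z > 1.074) ≈ 0.1414, so at α = 0.02 we fail to reject H₀.

z = 1.07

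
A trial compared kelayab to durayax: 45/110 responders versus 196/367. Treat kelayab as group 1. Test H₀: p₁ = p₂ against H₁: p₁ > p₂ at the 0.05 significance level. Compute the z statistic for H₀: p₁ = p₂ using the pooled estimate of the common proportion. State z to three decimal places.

z = -2.299

p̂₁ = 45/110 ≈ 0.40909, p̂₂ = 196/367 ≈ 0.53406.
Pooled p̂ = (45+196)/(110+367) = 241/477 = 0.50524.
SE = √(0.249973 × 0.0118157) = 0.05435.
z = (0.40909 − 0.53406)/0.05435 = -0.12497/0.05435 = -2.299.
p-value = P(Z > -2.299) ≈ 0.9893. With α = 0.05, fail to reject H₀.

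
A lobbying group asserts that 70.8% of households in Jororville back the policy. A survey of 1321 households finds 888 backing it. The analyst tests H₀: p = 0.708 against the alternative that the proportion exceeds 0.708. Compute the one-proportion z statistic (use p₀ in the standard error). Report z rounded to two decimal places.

p̂ = 888/1321 ≈ 0.6722.
Standard error under H₀: √(0.708×0.292/1321) = 0.0125.
z = (0.6722 − 0.708)/0.0125 = -0.0358/0.0125 = -2.86.

z = -2.86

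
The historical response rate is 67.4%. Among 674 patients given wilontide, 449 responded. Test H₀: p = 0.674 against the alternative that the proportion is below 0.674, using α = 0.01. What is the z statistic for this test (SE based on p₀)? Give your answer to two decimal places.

z = -0.43

p̂ = 449/674 = 0.6662.
SE = √(p₀(1−p₀)/n) = √(0.21972/674) = 0.0181.
z = (0.6662 − 0.674)/0.0181 = -0.0078/0.0181 = -0.43.
p-value = P(Z < -0.434) ≈ 0.3323; since p > α = 0.01, fail to reject H₀.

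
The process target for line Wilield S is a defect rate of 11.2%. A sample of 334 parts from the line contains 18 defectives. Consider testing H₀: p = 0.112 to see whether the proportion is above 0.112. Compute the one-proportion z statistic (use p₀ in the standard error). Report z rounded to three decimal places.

p̂ = 18/334 = 0.05389.
Under H₀, SE = √(0.112·0.888/334) = √(0.000297772) = 0.01726.
z = (0.05389 − 0.112)/0.01726 = -0.05811/0.01726 = -3.367.

z = -3.367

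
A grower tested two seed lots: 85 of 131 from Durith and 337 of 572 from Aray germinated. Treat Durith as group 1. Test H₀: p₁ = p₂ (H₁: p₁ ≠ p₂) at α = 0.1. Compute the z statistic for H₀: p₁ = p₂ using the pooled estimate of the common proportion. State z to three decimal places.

p̂₁ = 85/131 ≈ 0.64885, p̂₂ = 337/572 ≈ 0.58916.
Pooled p̂ = (85+337)/(131+572) = 422/703 = 0.60028.
SE = √(p̂(1−p̂)(1/n₁+1/n₂)) = √(0.60028·0.39972·0.00938184) = √(0.00225111) = 0.04745.
z = (0.64885 − 0.58916)/0.04745 = 0.05969/0.04745 = 1.258.
p-value = 2·P(Z > 1.258) ≈ 0.2083, so at α = 0.1 we fail to reject H₀.

z = 1.258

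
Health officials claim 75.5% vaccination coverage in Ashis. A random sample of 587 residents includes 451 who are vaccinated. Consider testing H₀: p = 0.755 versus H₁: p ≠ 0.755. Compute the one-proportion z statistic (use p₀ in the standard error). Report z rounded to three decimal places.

z = 0.750

p̂ = 451/587 ≈ 0.76831.
Under H₀, SE = √(0.755·0.245/587) = √(0.000315119) = 0.01775.
z = (0.76831 − 0.755)/0.01775 = 0.01331/0.01775 = 0.750.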